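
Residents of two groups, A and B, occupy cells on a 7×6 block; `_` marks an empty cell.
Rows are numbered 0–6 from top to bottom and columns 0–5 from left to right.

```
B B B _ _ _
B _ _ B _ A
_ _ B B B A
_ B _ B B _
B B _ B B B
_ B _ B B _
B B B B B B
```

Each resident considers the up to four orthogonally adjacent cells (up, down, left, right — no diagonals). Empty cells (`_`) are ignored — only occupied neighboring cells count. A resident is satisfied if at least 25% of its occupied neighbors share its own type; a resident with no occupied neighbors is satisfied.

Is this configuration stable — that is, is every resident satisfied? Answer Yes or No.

(0,0)B 2/2 satisfied
(0,1)B 2/2 satisfied
(0,2)B 1/1 satisfied
(1,0)B 1/1 satisfied
(1,3)B 1/1 satisfied
(1,5)A 1/1 satisfied
(2,2)B 1/1 satisfied
(2,3)B 4/4 satisfied
(2,4)B 2/3 satisfied
(2,5)A 1/2 satisfied
(3,1)B 1/1 satisfied
(3,3)B 3/3 satisfied
(3,4)B 3/3 satisfied
(4,0)B 1/1 satisfied
(4,1)B 3/3 satisfied
(4,3)B 3/3 satisfied
(4,4)B 4/4 satisfied
(4,5)B 1/1 satisfied
(5,1)B 2/2 satisfied
(5,3)B 3/3 satisfied
(5,4)B 3/3 satisfied
(6,0)B 1/1 satisfied
(6,1)B 3/3 satisfied
(6,2)B 2/2 satisfied
(6,3)B 3/3 satisfied
(6,4)B 3/3 satisfied
(6,5)B 1/1 satisfied
All meet the threshold, so the configuration is stable.

Yes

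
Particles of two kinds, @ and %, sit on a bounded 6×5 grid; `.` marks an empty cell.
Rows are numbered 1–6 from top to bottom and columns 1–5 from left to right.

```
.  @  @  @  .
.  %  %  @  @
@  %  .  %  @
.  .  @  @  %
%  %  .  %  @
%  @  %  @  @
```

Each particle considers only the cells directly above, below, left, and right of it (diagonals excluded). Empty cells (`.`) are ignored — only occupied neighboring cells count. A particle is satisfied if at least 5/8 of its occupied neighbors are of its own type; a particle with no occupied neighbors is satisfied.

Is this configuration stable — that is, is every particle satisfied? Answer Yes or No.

(1,2)@ 1/2 not
(1,3)@ 2/3 satisfied
(1,4)@ 2/2 satisfied
(2,2)% 2/3 satisfied
(2,3)% 1/3 not
(2,4)@ 2/4 not
(2,5)@ 2/2 satisfied
(3,1)@ 0/1 not
(3,2)% 1/2 not
(3,4)% 0/3 not
(3,5)@ 1/3 not
(4,3)@ 1/1 satisfied
(4,4)@ 1/4 not
(4,5)% 0/3 not
(5,1)% 2/2 satisfied
(5,2)% 1/2 not
(5,4)% 0/3 not
(5,5)@ 1/3 not
(6,1)% 1/2 not
(6,2)@ 0/3 not
(6,3)% 0/2 not
(6,4)@ 1/3 not
(6,5)@ 2/2 satisfied
For instance (1,2) has only 1/2 same-type neighbors, below 5/8.

No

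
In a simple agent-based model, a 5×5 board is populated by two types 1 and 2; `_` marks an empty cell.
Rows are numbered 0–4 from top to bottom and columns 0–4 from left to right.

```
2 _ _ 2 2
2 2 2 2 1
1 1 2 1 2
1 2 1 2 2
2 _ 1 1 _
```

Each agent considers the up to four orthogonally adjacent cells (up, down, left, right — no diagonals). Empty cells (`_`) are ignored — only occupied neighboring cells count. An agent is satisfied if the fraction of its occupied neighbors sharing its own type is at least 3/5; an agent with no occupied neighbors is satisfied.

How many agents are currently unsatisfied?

13

(0,0)2 1/1 ✓
(0,3)2 2/2 ✓
(0,4)2 1/2 ✗
(1,0)2 2/3 ✓
(1,1)2 2/3 ✓
(1,2)2 3/3 ✓
(1,3)2 2/4 ✗
(1,4)1 0/3 ✗
(2,0)1 2/3 ✓
(2,1)1 1/4 ✗
(2,2)2 1/4 ✗
(2,3)1 0/4 ✗
(2,4)2 1/3 ✗
(3,0)1 1/3 ✗
(3,1)2 0/3 ✗
(3,2)1 1/4 ✗
(3,3)2 1/4 ✗
(3,4)2 2/2 ✓
(4,0)2 0/1 ✗
(4,2)1 2/2 ✓
(4,3)1 1/2 ✗
Unsatisfied: (0,4), (1,3), (1,4), (2,1), (2,2), (2,3), (2,4), (3,0), (3,1), (3,2), (3,3), (4,0), (4,3) — 13 in total.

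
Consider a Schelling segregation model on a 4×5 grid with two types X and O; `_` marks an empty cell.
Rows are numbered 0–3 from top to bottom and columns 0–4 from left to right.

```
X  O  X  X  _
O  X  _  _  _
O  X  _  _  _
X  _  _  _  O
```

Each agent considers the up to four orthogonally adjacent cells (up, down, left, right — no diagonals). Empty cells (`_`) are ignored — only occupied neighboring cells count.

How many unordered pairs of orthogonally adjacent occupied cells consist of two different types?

7

Scan each occupied cell's neighbors to the right and below so each pair is counted once.
Row 0: X(0,0)–O(0,1)≠ X(0,0)–O(1,0)≠ O(0,1)–X(0,2)≠ O(0,1)–X(1,1)≠ X(0,2)–X(0,3)=  → 4/5 unlike.
Row 1: O(1,0)–X(1,1)≠ O(1,0)–O(2,0)= X(1,1)–X(2,1)=  → 1/3 unlike.
Row 2: O(2,0)–X(2,1)≠ O(2,0)–X(3,0)≠  → 2/2 unlike.
Total adjacent occupied pairs: 10; unlike-type pairs: 7.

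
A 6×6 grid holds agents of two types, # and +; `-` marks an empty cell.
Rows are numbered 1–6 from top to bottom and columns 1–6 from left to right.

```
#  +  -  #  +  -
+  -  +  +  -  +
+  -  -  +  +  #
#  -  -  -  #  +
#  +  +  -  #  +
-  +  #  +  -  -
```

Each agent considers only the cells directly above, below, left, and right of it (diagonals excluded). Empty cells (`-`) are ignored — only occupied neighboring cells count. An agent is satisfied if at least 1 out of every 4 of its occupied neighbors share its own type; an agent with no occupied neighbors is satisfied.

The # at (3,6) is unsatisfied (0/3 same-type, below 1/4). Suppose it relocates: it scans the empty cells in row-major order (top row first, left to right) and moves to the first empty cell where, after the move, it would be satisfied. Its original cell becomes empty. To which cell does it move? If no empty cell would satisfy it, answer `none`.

Vacating (3,6). Empty cells in order:
  (1,3): 1/3 same-type → satisfied — stop here.

(1,3)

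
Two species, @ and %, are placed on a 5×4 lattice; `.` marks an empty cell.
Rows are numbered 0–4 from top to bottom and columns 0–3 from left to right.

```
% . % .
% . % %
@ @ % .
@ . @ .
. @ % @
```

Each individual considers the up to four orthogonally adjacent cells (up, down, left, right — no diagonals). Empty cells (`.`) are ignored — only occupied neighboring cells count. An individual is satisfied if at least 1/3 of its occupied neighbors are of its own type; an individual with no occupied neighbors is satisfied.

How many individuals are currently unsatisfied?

4

Row 0: (0,0)% 1/1 ✓ · (0,2)% 1/1 ✓
Row 1: (1,0)% 1/2 ✓ · (1,2)% 3/3 ✓ · (1,3)% 1/1 ✓
Row 2: (2,0)@ 2/3 ✓ · (2,1)@ 1/2 ✓ · (2,2)% 1/3 ✓
Row 3: (3,0)@ 1/1 ✓ · (3,2)@ 0/2 ✗
Row 4: (4,1)@ 0/1 ✗ · (4,2)% 0/3 ✗ · (4,3)@ 0/1 ✗
Unsatisfied: (3,2), (4,1), (4,2), (4,3) — 4 in total.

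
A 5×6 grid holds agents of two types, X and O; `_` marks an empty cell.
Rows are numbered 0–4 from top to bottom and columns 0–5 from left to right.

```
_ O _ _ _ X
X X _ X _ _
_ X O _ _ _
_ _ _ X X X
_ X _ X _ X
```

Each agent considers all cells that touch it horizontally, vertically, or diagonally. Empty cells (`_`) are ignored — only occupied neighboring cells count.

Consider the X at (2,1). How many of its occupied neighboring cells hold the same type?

Occupied neighbors of (2,1): (1,0)=X, (1,1)=X, (2,2)=O.
Same type (X): 2 of 3.

2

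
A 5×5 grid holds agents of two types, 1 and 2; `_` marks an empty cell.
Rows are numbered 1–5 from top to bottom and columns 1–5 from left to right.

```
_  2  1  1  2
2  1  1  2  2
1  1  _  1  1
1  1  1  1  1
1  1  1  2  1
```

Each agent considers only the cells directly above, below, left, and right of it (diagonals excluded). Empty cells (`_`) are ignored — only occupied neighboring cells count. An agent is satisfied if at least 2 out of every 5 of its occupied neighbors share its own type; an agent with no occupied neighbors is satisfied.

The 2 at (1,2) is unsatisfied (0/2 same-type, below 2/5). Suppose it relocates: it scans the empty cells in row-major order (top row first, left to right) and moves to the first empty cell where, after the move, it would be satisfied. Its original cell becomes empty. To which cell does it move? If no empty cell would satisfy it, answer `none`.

Vacating (1,2). Empty cells in order:
  (1,1): 1/1 same-type → satisfied — stop here.

(1,1)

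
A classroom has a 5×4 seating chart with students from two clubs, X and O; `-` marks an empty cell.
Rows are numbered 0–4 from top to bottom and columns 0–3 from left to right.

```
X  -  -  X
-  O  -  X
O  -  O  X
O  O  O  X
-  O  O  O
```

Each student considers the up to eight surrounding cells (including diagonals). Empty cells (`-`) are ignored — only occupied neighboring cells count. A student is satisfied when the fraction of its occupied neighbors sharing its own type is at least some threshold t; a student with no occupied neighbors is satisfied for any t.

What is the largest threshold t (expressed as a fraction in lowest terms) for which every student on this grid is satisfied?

0/1

Row 0: (0,0)X 0/1 · (0,3)X 1/1
Row 1: (1,1)O 2/3 · (1,3)X 2/3
Row 2: (2,0)O 3/3 · (2,2)O 3/6 · (2,3)X 2/4
Row 3: (3,0)O 3/3 · (3,1)O 6/6 · (3,2)O 5/7 · (3,3)X 1/5
Row 4: (4,1)O 4/4 · (4,2)O 4/5 · (4,3)O 2/3
The smallest same-type fraction is 0/1 at (0,0), which reduces to 0/1. Any threshold above that leaves this student unsatisfied.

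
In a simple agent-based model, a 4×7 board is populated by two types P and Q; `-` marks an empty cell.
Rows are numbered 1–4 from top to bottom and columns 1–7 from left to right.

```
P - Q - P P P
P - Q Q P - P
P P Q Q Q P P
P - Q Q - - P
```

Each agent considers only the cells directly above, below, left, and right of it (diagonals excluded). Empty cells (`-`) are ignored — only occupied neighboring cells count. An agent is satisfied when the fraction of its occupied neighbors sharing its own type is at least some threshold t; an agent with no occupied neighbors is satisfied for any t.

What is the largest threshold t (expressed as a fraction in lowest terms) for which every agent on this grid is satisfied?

1/3

Row 1: (1,1)P 1/1 · (1,3)Q 1/1 · (1,5)P 2/2 · (1,6)P 2/2 · (1,7)P 2/2
Row 2: (2,1)P 2/2 · (2,3)Q 3/3 · (2,4)Q 2/3 · (2,5)P 1/3 · (2,7)P 2/2
Row 3: (3,1)P 3/3 · (3,2)P 1/2 · (3,3)Q 3/4 · (3,4)Q 4/4 · (3,5)Q 1/3 · (3,6)P 1/2 · (3,7)P 3/3
Row 4: (4,1)P 1/1 · (4,3)Q 2/2 · (4,4)Q 2/2 · (4,7)P 1/1
The smallest same-type fraction is 1/3 at (2,5), which reduces to 1/3. Any threshold above that leaves this agent unsatisfied.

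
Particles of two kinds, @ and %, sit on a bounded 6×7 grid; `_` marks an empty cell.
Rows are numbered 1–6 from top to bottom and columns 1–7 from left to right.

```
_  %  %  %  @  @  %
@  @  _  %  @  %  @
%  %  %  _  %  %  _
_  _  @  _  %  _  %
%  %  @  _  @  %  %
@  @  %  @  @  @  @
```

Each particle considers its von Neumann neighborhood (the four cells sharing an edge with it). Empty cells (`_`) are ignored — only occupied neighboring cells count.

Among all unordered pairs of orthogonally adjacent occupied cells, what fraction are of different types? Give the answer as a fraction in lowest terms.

Scan each occupied cell's neighbors to the right and below so each pair is counted once.
From row 1: 5 unlike of 10 pairs (running 5/10).
From row 2: 6 unlike of 8 pairs (running 11/18).
From row 3: 1 unlike of 5 pairs (running 12/23).
From row 4: 1 unlike of 3 pairs (running 13/26).
From row 5: 7 unlike of 10 pairs (running 20/36).
From row 6: 2 unlike of 6 pairs (running 22/42).
Total adjacent occupied pairs: 42; unlike-type pairs: 22.
22/42 reduces to 11/21.

11/21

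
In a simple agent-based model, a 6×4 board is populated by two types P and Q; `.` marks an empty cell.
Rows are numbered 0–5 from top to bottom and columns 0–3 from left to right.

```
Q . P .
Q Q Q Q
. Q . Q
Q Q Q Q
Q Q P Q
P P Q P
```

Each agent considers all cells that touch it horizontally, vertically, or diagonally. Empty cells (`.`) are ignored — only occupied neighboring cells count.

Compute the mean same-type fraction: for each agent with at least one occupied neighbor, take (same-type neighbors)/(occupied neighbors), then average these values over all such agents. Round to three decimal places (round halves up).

0.662

Row 0: (0,0)Q 2/2 · (0,2)P 0/3
Row 1: (1,0)Q 3/3 · (1,1)Q 4/5 · (1,2)Q 4/5 · (1,3)Q 2/3
Row 2: (2,1)Q 6/6 · (2,3)Q 4/4
Row 3: (3,0)Q 4/4 · (3,1)Q 5/6 · (3,2)Q 6/7 · (3,3)Q 3/4
Row 4: (4,0)Q 3/5 · (4,1)Q 5/8 · (4,2)P 2/8 · (4,3)Q 3/5
Row 5: (5,0)P 1/3 · (5,1)P 2/5 · (5,2)Q 2/5 · (5,3)P 1/3
Sum over 20 agents: 2/2 + 0/3 + 3/3 + 4/5 + 4/5 + 2/3 + 6/6 + 4/4 + 4/4 + 5/6 + 6/7 + 3/4 + 3/5 + 5/8 + 2/8 + 3/5 + 1/3 + 2/5 + 2/5 + 1/3 = 11129/840; mean = 11129/840 ÷ 20 = 11129/16800 = 0.662440… → 0.662.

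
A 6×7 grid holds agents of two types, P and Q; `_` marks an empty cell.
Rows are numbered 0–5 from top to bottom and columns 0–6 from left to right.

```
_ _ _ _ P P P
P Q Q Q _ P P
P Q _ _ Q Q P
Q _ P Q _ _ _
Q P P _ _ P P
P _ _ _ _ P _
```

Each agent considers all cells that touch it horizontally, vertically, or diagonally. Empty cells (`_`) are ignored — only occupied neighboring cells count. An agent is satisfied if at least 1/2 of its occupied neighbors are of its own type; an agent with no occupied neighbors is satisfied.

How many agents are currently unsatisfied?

(0,4)P 2/3 ok
(0,5)P 4/4 ok
(0,6)P 3/3 ok
(1,0)P 1/3 unhappy
(1,1)Q 2/4 ok
(1,2)Q 3/3 ok
(1,3)Q 2/3 ok
(1,5)P 5/7 ok
(1,6)P 4/5 ok
(2,0)P 1/4 unhappy
(2,1)Q 3/6 ok
(2,4)Q 3/4 ok
(2,5)Q 1/4 unhappy
(2,6)P 2/3 ok
(3,0)Q 2/4 ok
(3,2)P 2/4 ok
(3,3)Q 1/3 unhappy
(4,0)Q 1/3 unhappy
(4,1)P 3/5 ok
(4,2)P 2/3 ok
(4,5)P 2/2 ok
(4,6)P 2/2 ok
(5,0)P 1/2 ok
(5,5)P 2/2 ok
Unsatisfied: (1,0), (2,0), (2,5), (3,3), (4,0) — 5 in total.

5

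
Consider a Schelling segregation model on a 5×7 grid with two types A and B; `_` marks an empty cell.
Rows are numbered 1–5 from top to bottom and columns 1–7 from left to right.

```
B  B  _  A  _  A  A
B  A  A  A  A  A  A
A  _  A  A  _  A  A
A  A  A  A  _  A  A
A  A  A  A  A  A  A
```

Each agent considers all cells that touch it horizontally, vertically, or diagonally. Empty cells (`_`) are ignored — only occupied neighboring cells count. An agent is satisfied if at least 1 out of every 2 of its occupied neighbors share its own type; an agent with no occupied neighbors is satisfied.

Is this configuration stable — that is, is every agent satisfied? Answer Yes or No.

Row 1: (1,1)B 2/3 satisfied · (1,2)B 2/4 satisfied · (1,4)A 3/3 satisfied · (1,6)A 4/4 satisfied · (1,7)A 3/3 satisfied
Row 2: (2,1)B 2/4 satisfied · (2,2)A 3/6 satisfied · (2,3)A 5/6 satisfied · (2,4)A 5/5 satisfied · (2,5)A 6/6 satisfied · (2,6)A 6/6 satisfied · (2,7)A 5/5 satisfied
Row 3: (3,1)A 3/4 satisfied · (3,3)A 7/7 satisfied · (3,4)A 6/6 satisfied · (3,6)A 6/6 satisfied · (3,7)A 5/5 satisfied
Row 4: (4,1)A 4/4 satisfied · (4,2)A 7/7 satisfied · (4,3)A 7/7 satisfied · (4,4)A 6/6 satisfied · (4,6)A 6/6 satisfied · (4,7)A 5/5 satisfied
Row 5: (5,1)A 3/3 satisfied · (5,2)A 5/5 satisfied · (5,3)A 5/5 satisfied · (5,4)A 4/4 satisfied · (5,5)A 4/4 satisfied · (5,6)A 4/4 satisfied · (5,7)A 3/3 satisfied
All meet the threshold, so the configuration is stable.

Yes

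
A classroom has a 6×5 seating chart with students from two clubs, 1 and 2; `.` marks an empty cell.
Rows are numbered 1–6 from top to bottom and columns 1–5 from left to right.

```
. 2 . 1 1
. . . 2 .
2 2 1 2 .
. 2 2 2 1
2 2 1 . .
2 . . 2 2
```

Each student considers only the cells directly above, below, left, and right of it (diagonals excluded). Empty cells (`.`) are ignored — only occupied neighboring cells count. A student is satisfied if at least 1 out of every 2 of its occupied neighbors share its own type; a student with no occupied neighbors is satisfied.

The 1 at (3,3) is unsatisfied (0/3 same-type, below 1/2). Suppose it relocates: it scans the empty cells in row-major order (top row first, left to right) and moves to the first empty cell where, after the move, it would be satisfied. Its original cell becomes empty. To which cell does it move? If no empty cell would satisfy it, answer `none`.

Vacating (3,3). Empty cells in order:
  (1,1): 0/1 same-type → still unsatisfied.
  (1,3): 1/2 same-type → satisfied — stop here.

(1,3)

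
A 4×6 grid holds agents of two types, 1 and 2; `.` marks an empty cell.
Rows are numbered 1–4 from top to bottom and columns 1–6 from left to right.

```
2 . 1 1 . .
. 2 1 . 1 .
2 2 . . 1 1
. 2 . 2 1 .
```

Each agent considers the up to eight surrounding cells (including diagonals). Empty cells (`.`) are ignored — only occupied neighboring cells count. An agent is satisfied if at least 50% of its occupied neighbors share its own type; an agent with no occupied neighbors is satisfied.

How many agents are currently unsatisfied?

(1,1)2 1/1 ok
(1,3)1 2/3 ok
(1,4)1 3/3 ok
(2,2)2 3/5 ok
(2,3)1 2/4 ok
(2,5)1 3/3 ok
(3,1)2 3/3 ok
(3,2)2 3/4 ok
(3,5)1 3/4 ok
(3,6)1 3/3 ok
(4,2)2 2/2 ok
(4,4)2 0/2 unhappy
(4,5)1 2/3 ok
Unsatisfied: (4,4) — 1 in total.

1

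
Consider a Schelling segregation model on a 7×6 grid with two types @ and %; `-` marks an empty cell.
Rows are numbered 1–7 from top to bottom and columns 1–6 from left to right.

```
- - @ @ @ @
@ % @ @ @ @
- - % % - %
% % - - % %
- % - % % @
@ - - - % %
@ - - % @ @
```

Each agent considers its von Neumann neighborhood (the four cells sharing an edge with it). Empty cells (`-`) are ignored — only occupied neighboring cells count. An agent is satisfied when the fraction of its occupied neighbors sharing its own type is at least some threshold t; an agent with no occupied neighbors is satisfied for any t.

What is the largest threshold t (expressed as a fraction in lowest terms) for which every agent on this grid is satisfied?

0/1

(1,3)@ 2/2
(1,4)@ 3/3
(1,5)@ 3/3
(1,6)@ 2/2
(2,1)@ 0/1
(2,2)% 0/2
(2,3)@ 2/4
(2,4)@ 3/4
(2,5)@ 3/3
(2,6)@ 2/3
(3,3)% 1/2
(3,4)% 1/2
(3,6)% 1/2
(4,1)% 1/1
(4,2)% 2/2
(4,5)% 2/2
(4,6)% 2/3
(5,2)% 1/1
(5,4)% 1/1
(5,5)% 3/4
(5,6)@ 0/3
(6,1)@ 1/1
(6,5)% 2/3
(6,6)% 1/3
(7,1)@ 1/1
(7,4)% 0/1
(7,5)@ 1/3
(7,6)@ 1/2
The smallest same-type fraction is 0/1 at (2,1), which reduces to 0/1. Any threshold above that leaves this agent unsatisfied.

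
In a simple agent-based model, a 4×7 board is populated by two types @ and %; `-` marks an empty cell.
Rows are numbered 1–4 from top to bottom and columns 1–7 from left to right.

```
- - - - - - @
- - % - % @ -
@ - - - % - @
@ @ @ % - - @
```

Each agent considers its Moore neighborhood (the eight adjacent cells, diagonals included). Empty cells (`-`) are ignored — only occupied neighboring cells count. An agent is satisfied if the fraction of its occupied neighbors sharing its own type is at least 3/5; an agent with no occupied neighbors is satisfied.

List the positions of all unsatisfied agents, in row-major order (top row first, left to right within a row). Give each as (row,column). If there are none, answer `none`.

(1,7)@ 1/1 satisfied
(2,3)% 0/0 satisfied
(2,5)% 1/2 not
(2,6)@ 2/4 not
(3,1)@ 2/2 satisfied
(3,5)% 2/3 satisfied
(3,7)@ 2/2 satisfied
(4,1)@ 2/2 satisfied
(4,2)@ 3/3 satisfied
(4,3)@ 1/2 not
(4,4)% 1/2 not
(4,7)@ 1/1 satisfied

(2,5), (2,6), (4,3), (4,4)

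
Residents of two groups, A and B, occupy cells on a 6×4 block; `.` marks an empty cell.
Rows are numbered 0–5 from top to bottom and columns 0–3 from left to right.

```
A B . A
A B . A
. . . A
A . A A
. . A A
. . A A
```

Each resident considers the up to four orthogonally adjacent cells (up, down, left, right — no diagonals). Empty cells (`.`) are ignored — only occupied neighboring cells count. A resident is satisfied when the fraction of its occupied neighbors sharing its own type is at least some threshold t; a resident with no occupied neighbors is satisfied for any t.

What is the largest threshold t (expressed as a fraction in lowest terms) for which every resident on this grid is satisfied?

1/2

(0,0)A 1/2
(0,1)B 1/2
(0,3)A 1/1
(1,0)A 1/2
(1,1)B 1/2
(1,3)A 2/2
(2,3)A 2/2
(3,0)A — no occupied neighbors
(3,2)A 2/2
(3,3)A 3/3
(4,2)A 3/3
(4,3)A 3/3
(5,2)A 2/2
(5,3)A 2/2
The smallest same-type fraction is 1/2 at (0,0), which reduces to 1/2. Any threshold above that leaves this resident unsatisfied.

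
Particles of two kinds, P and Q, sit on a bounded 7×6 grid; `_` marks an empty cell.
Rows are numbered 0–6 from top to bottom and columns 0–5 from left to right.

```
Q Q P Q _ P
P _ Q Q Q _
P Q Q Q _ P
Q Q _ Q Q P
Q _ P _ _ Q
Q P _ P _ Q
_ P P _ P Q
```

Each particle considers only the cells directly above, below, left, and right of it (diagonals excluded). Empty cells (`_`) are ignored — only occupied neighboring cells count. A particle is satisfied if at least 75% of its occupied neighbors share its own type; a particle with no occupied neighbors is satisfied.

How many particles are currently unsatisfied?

16

(0,0)Q 1/2 ✗
(0,1)Q 1/2 ✗
(0,2)P 0/3 ✗
(0,3)Q 1/2 ✗
(0,5)P 0/0 ✓
(1,0)P 1/2 ✗
(1,2)Q 2/3 ✗
(1,3)Q 4/4 ✓
(1,4)Q 1/1 ✓
(2,0)P 1/3 ✗
(2,1)Q 2/3 ✗
(2,2)Q 3/3 ✓
(2,3)Q 3/3 ✓
(2,5)P 1/1 ✓
(3,0)Q 2/3 ✗
(3,1)Q 2/2 ✓
(3,3)Q 2/2 ✓
(3,4)Q 1/2 ✗
(3,5)P 1/3 ✗
(4,0)Q 2/2 ✓
(4,2)P 0/0 ✓
(4,5)Q 1/2 ✗
(5,0)Q 1/2 ✗
(5,1)P 1/2 ✗
(5,3)P 0/0 ✓
(5,5)Q 2/2 ✓
(6,1)P 2/2 ✓
(6,2)P 1/1 ✓
(6,4)P 0/1 ✗
(6,5)Q 1/2 ✗
Unsatisfied: (0,0), (0,1), (0,2), (0,3), (1,0), (1,2), (2,0), (2,1), (3,0), (3,4), (3,5), (4,5), (5,0), (5,1), (6,4), (6,5) — 16 in total.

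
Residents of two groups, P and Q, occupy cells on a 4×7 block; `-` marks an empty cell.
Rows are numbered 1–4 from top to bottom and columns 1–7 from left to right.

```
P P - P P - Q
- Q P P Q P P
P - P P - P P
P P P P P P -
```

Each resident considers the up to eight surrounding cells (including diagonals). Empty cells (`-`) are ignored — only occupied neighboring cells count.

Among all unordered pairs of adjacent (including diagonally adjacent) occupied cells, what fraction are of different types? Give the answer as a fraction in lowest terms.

Scan each occupied cell's neighbors to the right and below (and the two forward diagonals) so each pair is counted once.
From row 1: 6 unlike of 13 pairs (running 6/13).
From row 2: 7 unlike of 17 pairs (running 13/30).
From row 3: 0 unlike of 13 pairs (running 13/43).
From row 4: 0 unlike of 5 pairs (running 13/48).
Total adjacent occupied pairs: 48; unlike-type pairs: 13.
13/48 is already in lowest terms.

13/48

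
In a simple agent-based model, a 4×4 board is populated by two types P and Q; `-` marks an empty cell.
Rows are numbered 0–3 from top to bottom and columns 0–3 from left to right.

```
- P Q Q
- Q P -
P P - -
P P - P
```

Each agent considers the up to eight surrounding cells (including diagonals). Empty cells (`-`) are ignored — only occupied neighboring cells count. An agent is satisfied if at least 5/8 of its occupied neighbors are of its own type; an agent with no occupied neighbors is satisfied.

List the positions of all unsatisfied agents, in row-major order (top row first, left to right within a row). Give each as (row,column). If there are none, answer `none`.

Row 0: (0,1)P 1/3 not · (0,2)Q 2/4 not · (0,3)Q 1/2 not
Row 1: (1,1)Q 1/5 not · (1,2)P 2/5 not
Row 2: (2,0)P 3/4 satisfied · (2,1)P 4/5 satisfied
Row 3: (3,0)P 3/3 satisfied · (3,1)P 3/3 satisfied · (3,3)P 0/0 satisfied

(0,1), (0,2), (0,3), (1,1), (1,2)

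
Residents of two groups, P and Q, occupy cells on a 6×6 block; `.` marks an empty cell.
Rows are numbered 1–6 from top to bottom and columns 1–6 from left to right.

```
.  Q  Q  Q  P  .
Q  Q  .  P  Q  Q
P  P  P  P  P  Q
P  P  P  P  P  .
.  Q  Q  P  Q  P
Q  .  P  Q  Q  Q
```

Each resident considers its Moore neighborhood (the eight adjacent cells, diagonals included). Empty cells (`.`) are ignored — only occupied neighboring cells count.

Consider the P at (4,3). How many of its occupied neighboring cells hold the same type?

6

Occupied neighbors of (4,3): (3,2)=P, (3,3)=P, (3,4)=P, (4,2)=P, (4,4)=P, (5,2)=Q, (5,3)=Q, (5,4)=P.
Same type (P): 6 of 8.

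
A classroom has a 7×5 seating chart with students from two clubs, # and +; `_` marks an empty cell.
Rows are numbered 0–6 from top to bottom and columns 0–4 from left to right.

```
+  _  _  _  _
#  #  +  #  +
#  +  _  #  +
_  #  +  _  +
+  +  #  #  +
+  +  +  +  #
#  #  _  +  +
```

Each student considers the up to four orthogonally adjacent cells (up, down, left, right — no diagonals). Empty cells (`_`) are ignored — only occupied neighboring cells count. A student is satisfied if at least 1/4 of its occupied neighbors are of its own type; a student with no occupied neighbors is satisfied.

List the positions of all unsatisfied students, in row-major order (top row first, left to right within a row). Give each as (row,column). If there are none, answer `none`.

Row 0: (0,0)+ 0/1 unhappy
Row 1: (1,0)# 2/3 ok · (1,1)# 1/3 ok · (1,2)+ 0/2 unhappy · (1,3)# 1/3 ok · (1,4)+ 1/2 ok
Row 2: (2,0)# 1/2 ok · (2,1)+ 0/3 unhappy · (2,3)# 1/2 ok · (2,4)+ 2/3 ok
Row 3: (3,1)# 0/3 unhappy · (3,2)+ 0/2 unhappy · (3,4)+ 2/2 ok
Row 4: (4,0)+ 2/2 ok · (4,1)+ 2/4 ok · (4,2)# 1/4 ok · (4,3)# 1/3 ok · (4,4)+ 1/3 ok
Row 5: (5,0)+ 2/3 ok · (5,1)+ 3/4 ok · (5,2)+ 2/3 ok · (5,3)+ 2/4 ok · (5,4)# 0/3 unhappy
Row 6: (6,0)# 1/2 ok · (6,1)# 1/2 ok · (6,3)+ 2/2 ok · (6,4)+ 1/2 ok

(0,0), (1,2), (2,1), (3,1), (3,2), (5,4)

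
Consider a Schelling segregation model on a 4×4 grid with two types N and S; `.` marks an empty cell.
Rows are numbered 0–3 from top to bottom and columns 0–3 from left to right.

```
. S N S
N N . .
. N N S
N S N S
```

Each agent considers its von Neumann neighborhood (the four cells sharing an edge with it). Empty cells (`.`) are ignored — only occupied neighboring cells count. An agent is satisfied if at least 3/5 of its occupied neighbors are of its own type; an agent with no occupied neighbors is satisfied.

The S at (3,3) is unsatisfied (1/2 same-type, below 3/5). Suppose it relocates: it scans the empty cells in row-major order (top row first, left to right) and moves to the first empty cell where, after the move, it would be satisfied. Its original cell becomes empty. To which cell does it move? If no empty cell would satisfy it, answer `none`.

Vacating (3,3). Empty cells in order:
  (0,0): 1/2 same-type → still unsatisfied.
  (1,2): 0/3 same-type → still unsatisfied.
  (1,3): 2/2 same-type → satisfied — stop here.

(1,3)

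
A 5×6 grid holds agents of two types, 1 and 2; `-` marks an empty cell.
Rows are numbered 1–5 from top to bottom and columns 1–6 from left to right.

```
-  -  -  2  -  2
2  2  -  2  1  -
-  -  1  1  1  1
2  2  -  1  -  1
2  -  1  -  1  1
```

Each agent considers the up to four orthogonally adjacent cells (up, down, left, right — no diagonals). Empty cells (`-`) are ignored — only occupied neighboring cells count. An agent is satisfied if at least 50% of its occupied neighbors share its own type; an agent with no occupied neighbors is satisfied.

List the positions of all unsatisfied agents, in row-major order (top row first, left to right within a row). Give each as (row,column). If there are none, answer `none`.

Row 1: (1,4)2 1/1 ✓ · (1,6)2 0/0 ✓
Row 2: (2,1)2 1/1 ✓ · (2,2)2 1/1 ✓ · (2,4)2 1/3 ✗ · (2,5)1 1/2 ✓
Row 3: (3,3)1 1/1 ✓ · (3,4)1 3/4 ✓ · (3,5)1 3/3 ✓ · (3,6)1 2/2 ✓
Row 4: (4,1)2 2/2 ✓ · (4,2)2 1/1 ✓ · (4,4)1 1/1 ✓ · (4,6)1 2/2 ✓
Row 5: (5,1)2 1/1 ✓ · (5,3)1 0/0 ✓ · (5,5)1 1/1 ✓ · (5,6)1 2/2 ✓

(2,4)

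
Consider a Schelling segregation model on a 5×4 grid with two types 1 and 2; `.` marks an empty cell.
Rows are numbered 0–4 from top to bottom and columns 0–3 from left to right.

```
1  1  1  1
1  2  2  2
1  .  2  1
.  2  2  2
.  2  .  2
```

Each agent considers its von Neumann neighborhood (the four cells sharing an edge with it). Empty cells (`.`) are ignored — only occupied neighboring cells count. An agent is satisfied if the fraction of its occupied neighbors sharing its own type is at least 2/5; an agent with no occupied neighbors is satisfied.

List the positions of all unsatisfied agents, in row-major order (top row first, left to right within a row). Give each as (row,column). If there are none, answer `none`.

Row 0: (0,0)1 2/2 ok · (0,1)1 2/3 ok · (0,2)1 2/3 ok · (0,3)1 1/2 ok
Row 1: (1,0)1 2/3 ok · (1,1)2 1/3 unhappy · (1,2)2 3/4 ok · (1,3)2 1/3 unhappy
Row 2: (2,0)1 1/1 ok · (2,2)2 2/3 ok · (2,3)1 0/3 unhappy
Row 3: (3,1)2 2/2 ok · (3,2)2 3/3 ok · (3,3)2 2/3 ok
Row 4: (4,1)2 1/1 ok · (4,3)2 1/1 ok

(1,1), (1,3), (2,3)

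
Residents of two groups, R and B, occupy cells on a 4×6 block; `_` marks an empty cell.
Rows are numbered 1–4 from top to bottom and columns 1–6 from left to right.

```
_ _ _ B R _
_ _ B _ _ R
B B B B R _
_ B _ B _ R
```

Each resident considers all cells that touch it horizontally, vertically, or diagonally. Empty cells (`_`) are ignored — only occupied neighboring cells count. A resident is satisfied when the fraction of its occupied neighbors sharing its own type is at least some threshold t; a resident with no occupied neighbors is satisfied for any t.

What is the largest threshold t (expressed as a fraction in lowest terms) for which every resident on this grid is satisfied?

1/2

Row 1: (1,4)B 1/2 · (1,5)R 1/2
Row 2: (2,3)B 4/4 · (2,6)R 2/2
Row 3: (3,1)B 2/2 · (3,2)B 4/4 · (3,3)B 5/5 · (3,4)B 3/4 · (3,5)R 2/4
Row 4: (4,2)B 3/3 · (4,4)B 2/3 · (4,6)R 1/1
The smallest same-type fraction is 1/2 at (1,4), which reduces to 1/2. Any threshold above that leaves this resident unsatisfied.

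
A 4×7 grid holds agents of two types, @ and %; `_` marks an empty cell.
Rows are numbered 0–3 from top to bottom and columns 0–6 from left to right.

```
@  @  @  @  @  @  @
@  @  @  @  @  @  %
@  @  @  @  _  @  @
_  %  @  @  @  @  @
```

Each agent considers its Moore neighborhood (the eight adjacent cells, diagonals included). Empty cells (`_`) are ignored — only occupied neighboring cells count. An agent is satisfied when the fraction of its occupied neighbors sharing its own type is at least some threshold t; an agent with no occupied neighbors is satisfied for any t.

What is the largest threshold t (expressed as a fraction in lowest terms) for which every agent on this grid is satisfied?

(0,0)@ 3/3
(0,1)@ 5/5
(0,2)@ 5/5
(0,3)@ 5/5
(0,4)@ 5/5
(0,5)@ 4/5
(0,6)@ 2/3
(1,0)@ 5/5
(1,1)@ 8/8
(1,2)@ 8/8
(1,3)@ 7/7
(1,4)@ 7/7
(1,5)@ 6/7
(1,6)% 0/5
(2,0)@ 3/4
(2,1)@ 6/7
(2,2)@ 7/8
(2,3)@ 7/7
(2,5)@ 6/7
(2,6)@ 4/5
(3,1)% 0/4
(3,2)@ 4/5
(3,3)@ 4/4
(3,4)@ 4/4
(3,5)@ 4/4
(3,6)@ 3/3
The smallest same-type fraction is 0/5 at (1,6), which reduces to 0/1. Any threshold above that leaves this agent unsatisfied.

0/1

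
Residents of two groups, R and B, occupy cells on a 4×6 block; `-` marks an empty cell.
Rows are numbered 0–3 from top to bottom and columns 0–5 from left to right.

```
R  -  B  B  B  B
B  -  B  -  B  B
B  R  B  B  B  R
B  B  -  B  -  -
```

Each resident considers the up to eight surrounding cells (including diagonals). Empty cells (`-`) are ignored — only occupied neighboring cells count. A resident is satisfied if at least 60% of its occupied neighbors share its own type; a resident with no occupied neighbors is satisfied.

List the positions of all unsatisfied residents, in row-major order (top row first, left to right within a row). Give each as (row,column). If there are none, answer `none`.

Row 0: (0,0)R 0/1 ✗ · (0,2)B 2/2 ✓ · (0,3)B 4/4 ✓ · (0,4)B 4/4 ✓ · (0,5)B 3/3 ✓
Row 1: (1,0)B 1/3 ✗ · (1,2)B 4/5 ✓ · (1,4)B 6/7 ✓ · (1,5)B 4/5 ✓
Row 2: (2,0)B 3/4 ✓ · (2,1)R 0/6 ✗ · (2,2)B 4/5 ✓ · (2,3)B 5/5 ✓ · (2,4)B 4/5 ✓ · (2,5)R 0/3 ✗
Row 3: (3,0)B 2/3 ✓ · (3,1)B 3/4 ✓ · (3,3)B 3/3 ✓

(0,0), (1,0), (2,1), (2,5)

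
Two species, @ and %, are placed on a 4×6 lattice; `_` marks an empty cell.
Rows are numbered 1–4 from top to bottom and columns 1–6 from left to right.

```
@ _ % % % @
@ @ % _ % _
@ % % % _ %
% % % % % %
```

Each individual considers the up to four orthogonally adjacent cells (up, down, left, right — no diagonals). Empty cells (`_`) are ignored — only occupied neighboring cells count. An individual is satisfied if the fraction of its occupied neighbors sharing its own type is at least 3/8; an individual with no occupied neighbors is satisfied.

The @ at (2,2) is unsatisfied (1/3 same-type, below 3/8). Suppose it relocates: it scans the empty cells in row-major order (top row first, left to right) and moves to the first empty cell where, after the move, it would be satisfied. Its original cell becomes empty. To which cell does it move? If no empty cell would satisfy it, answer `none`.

Vacating (2,2). Empty cells in order:
  (1,2): 1/2 same-type → satisfied — stop here.

(1,2)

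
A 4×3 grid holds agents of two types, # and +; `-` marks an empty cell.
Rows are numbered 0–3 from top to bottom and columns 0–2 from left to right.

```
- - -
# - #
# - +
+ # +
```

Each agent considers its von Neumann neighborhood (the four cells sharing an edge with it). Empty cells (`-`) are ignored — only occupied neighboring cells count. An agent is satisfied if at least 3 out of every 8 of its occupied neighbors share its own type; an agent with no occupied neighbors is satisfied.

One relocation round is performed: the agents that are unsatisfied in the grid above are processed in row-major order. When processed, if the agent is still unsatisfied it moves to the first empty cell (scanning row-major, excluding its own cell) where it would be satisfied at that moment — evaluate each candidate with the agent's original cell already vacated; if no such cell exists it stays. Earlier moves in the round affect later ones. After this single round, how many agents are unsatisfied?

1

Initially unsatisfied (in order): (1,2), (3,0), (3,1).
  (1,2) → (0,0).
  (3,0) → (0,2).
  (3,1) → (0,1).
Resulting grid:
# # +
# - -
# - +
- - +
Unsatisfied now: (0,2).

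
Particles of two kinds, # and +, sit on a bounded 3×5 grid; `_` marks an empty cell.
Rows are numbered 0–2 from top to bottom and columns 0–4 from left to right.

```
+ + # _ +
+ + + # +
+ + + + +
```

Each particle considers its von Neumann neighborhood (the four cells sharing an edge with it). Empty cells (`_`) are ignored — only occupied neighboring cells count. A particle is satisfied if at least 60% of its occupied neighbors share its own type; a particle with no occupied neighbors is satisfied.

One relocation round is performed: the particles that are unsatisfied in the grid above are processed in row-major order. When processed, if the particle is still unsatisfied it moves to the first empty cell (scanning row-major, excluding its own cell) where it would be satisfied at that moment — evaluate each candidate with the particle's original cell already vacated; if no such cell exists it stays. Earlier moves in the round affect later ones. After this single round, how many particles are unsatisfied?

3

Initially unsatisfied (in order): (0,2), (1,2), (1,3).
  (0,2): no empty cell satisfies it; stays.
  (1,2): no empty cell satisfies it; stays.
  (1,3): no empty cell satisfies it; stays.
Resulting grid:
+ + # _ +
+ + + # +
+ + + + +
Unsatisfied now: (0,2), (1,2), (1,3).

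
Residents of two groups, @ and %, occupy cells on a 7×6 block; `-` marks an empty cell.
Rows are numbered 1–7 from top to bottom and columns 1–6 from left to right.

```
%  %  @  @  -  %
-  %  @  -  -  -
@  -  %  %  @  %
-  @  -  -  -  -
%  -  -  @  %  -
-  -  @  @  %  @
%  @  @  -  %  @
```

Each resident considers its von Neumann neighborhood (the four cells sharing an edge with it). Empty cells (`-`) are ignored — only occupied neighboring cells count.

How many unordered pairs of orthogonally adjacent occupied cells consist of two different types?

10

Scan each occupied cell's neighbors to the right and below so each pair is counted once.
From row 1: 1 unlike of 5 pairs (running 1/5).
From row 2: 2 unlike of 2 pairs (running 3/7).
From row 3: 2 unlike of 3 pairs (running 5/10).
From row 5: 1 unlike of 3 pairs (running 6/13).
From row 6: 2 unlike of 6 pairs (running 8/19).
From row 7: 2 unlike of 3 pairs (running 10/22).
Total adjacent occupied pairs: 22; unlike-type pairs: 10.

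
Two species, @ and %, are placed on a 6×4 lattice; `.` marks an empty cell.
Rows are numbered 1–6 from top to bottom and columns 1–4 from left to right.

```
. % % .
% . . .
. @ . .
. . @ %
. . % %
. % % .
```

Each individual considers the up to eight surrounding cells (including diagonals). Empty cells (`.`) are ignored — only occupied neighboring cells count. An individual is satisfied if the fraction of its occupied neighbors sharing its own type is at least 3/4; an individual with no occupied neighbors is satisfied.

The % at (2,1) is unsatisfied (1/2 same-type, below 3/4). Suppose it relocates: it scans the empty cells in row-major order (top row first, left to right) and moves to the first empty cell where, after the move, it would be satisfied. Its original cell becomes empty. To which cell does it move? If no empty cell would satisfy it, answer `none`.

(1,1)

Vacating (2,1). Empty cells in order:
  (1,1): 1/1 same-type → satisfied — stop here.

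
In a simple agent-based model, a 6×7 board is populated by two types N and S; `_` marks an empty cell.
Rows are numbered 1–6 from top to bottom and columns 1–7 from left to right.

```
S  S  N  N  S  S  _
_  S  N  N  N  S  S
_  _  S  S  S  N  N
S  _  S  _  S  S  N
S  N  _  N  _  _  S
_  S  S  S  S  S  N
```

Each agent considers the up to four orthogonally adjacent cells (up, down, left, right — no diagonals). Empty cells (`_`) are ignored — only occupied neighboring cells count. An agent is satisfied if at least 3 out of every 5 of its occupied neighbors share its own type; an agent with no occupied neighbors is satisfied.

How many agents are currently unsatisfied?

17

(1,1)S 1/1 satisfied
(1,2)S 2/3 satisfied
(1,3)N 2/3 satisfied
(1,4)N 2/3 satisfied
(1,5)S 1/3 not
(1,6)S 2/2 satisfied
(2,2)S 1/2 not
(2,3)N 2/4 not
(2,4)N 3/4 satisfied
(2,5)N 1/4 not
(2,6)S 2/4 not
(2,7)S 1/2 not
(3,3)S 2/3 satisfied
(3,4)S 2/3 satisfied
(3,5)S 2/4 not
(3,6)N 1/4 not
(3,7)N 2/3 satisfied
(4,1)S 1/1 satisfied
(4,3)S 1/1 satisfied
(4,5)S 2/2 satisfied
(4,6)S 1/3 not
(4,7)N 1/3 not
(5,1)S 1/2 not
(5,2)N 0/2 not
(5,4)N 0/1 not
(5,7)S 0/2 not
(6,2)S 1/2 not
(6,3)S 2/2 satisfied
(6,4)S 2/3 satisfied
(6,5)S 2/2 satisfied
(6,6)S 1/2 not
(6,7)N 0/2 not
Unsatisfied: (1,5), (2,2), (2,3), (2,5), (2,6), (2,7), (3,5), (3,6), (4,6), (4,7), (5,1), (5,2), (5,4), (5,7), (6,2), (6,6), (6,7) — 17 in total.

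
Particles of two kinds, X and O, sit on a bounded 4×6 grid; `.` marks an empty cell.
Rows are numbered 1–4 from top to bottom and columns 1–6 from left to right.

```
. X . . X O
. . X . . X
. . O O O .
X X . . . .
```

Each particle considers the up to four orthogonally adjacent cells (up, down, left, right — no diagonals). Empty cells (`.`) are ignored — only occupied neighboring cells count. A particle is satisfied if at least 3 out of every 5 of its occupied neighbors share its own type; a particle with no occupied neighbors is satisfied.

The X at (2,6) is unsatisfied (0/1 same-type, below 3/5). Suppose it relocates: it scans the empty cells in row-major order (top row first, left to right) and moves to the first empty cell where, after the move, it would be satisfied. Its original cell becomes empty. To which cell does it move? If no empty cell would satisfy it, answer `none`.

Vacating (2,6). Empty cells in order:
  (1,1): 1/1 same-type → satisfied — stop here.

(1,1)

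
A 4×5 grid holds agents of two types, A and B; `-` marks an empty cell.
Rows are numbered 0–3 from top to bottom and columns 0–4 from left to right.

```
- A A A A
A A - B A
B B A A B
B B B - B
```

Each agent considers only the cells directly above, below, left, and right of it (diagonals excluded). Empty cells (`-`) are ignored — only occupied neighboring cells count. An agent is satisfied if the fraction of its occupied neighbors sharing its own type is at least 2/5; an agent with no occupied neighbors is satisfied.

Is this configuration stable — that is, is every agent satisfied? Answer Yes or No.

No

Row 0: (0,1)A 2/2 satisfied · (0,2)A 2/2 satisfied · (0,3)A 2/3 satisfied · (0,4)A 2/2 satisfied
Row 1: (1,0)A 1/2 satisfied · (1,1)A 2/3 satisfied · (1,3)B 0/3 not · (1,4)A 1/3 not
Row 2: (2,0)B 2/3 satisfied · (2,1)B 2/4 satisfied · (2,2)A 1/3 not · (2,3)A 1/3 not · (2,4)B 1/3 not
Row 3: (3,0)B 2/2 satisfied · (3,1)B 3/3 satisfied · (3,2)B 1/2 satisfied · (3,4)B 1/1 satisfied
For instance (1,3) has only 0/3 same-type neighbors, below 2/5.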